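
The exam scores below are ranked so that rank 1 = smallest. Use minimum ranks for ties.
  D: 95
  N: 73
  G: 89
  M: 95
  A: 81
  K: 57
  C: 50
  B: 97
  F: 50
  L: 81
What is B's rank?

Sorted (ascending): 50, 50, 57, 73, 81, 81, 89, 95, 95, 97
The 2 values of 50 occupy positions 1–2 → each gets rank 1.
The 2 values of 81 occupy positions 5–6 → each gets rank 5.
The 2 values of 95 occupy positions 8–9 → each gets rank 8.
B has value 97 → rank 10.

10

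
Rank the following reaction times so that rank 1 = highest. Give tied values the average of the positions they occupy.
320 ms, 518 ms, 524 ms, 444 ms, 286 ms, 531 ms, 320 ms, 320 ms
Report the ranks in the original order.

6, 3, 2, 4, 8, 1, 6, 6

Sorted (descending): 531, 524, 518, 444, 320, 320, 320, 286
The 3 values of 320 occupy positions 5–7 → average rank 6.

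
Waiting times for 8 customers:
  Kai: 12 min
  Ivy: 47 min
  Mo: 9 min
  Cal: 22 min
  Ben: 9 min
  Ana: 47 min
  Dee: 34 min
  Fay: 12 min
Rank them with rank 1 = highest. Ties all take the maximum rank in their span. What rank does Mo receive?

Sorted (descending): 47, 47, 34, 22, 12, 12, 9, 9
The 2 values of 47 occupy positions 1–2 → each gets rank 2.
The 2 values of 12 occupy positions 5–6 → each gets rank 6.
The 2 values of 9 occupy positions 7–8 → each gets rank 8.
Mo has value 9 min → rank 8.

8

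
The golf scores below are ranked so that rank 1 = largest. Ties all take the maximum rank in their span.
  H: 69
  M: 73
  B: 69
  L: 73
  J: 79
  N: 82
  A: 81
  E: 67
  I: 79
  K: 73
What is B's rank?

9

Sorted (descending): 82, 81, 79, 79, 73, 73, 73, 69, 69, 67
The 2 values of 79 occupy positions 3–4 → each gets rank 4.
The 3 values of 73 occupy positions 5–7 → each gets rank 7.
The 2 values of 69 occupy positions 8–9 → each gets rank 9.
B has value 69 → rank 9.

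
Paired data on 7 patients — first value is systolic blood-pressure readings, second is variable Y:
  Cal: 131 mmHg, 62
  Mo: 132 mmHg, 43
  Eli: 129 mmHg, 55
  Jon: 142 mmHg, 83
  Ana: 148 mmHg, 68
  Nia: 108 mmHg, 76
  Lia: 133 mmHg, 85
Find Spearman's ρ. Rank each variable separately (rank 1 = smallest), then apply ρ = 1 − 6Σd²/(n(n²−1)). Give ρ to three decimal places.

0.321

Ranks of variable 1: 3, 4, 2, 6, 7, 1, 5
Ranks of variable 2: 3, 1, 2, 6, 4, 5, 7
d = r₁ − r₂: 0, 3, 0, 0, 3, -4, -2
d²: 0, 9, 0, 0, 9, 16, 4; Σd² = 38
ρ = 1 − 6·38/(7·48) = 1 − 228/336 = 0.321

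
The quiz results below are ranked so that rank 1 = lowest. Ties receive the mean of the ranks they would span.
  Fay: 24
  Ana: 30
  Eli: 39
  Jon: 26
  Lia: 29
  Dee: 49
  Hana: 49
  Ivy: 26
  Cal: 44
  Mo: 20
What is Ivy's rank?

3.5

Sorted (ascending): 20, 24, 26, 26, 29, 30, 39, 44, 49, 49
The 2 values of 26 occupy positions 3–4 → average rank (3+4)/2 = 3.5.
The 2 values of 49 occupy positions 9–10 → average rank (9+10)/2 = 9.5.
Ivy has value 26 → rank 3.5.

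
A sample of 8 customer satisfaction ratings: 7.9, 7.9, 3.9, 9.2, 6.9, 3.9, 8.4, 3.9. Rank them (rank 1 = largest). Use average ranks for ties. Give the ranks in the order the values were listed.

Sorted (descending): 9.2, 8.4, 7.9, 7.9, 6.9, 3.9, 3.9, 3.9
The 2 values of 7.9 occupy positions 3–4 → average rank (3+4)/2 = 3.5.
The 3 values of 3.9 occupy positions 6–8 → average rank 7.

3.5, 3.5, 7, 1, 5, 7, 2, 7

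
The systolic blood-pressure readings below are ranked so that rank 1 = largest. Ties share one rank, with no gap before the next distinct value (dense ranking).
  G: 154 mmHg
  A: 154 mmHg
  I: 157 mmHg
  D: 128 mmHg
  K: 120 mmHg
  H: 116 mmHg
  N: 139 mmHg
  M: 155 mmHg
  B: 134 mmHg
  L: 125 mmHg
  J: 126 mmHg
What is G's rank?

Sorted (descending): 157, 155, 154, 154, 139, 134, 128, 126, 125, 120, 116
The 2 values of 154 share dense rank 3.
Remaining distinct values take the next consecutive integers.
G has value 154 mmHg → rank 3.

3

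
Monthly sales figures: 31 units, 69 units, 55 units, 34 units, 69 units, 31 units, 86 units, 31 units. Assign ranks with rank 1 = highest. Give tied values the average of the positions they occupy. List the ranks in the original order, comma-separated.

Sorted (descending): 86, 69, 69, 55, 34, 31, 31, 31
The 2 values of 69 occupy positions 2–3 → average rank (2+3)/2 = 2.5.
The 3 values of 31 occupy positions 6–8 → average rank 7.

7, 2.5, 4, 5, 2.5, 7, 1, 7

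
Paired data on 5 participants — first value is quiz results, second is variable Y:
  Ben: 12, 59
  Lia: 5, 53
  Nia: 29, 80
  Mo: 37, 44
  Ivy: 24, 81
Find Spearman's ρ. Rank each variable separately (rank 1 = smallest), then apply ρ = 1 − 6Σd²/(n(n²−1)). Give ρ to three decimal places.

Ranks of variable 1: 2, 1, 4, 5, 3
Ranks of variable 2: 3, 2, 4, 1, 5
d = r₁ − r₂: -1, -1, 0, 4, -2
d²: 1, 1, 0, 16, 4; Σd² = 22
ρ = 1 − 6·22/(5·24) = 1 − 132/120 = -0.100

-0.100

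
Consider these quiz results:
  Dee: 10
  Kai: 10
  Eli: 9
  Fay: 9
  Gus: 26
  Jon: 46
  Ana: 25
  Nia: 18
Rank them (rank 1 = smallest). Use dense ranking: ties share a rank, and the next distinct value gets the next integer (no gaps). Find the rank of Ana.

Sorted (ascending): 9, 9, 10, 10, 18, 25, 26, 46
The 2 values of 9 share dense rank 1.
The 2 values of 10 share dense rank 2.
Remaining distinct values take the next consecutive integers.
Ana has value 25 → rank 4.

4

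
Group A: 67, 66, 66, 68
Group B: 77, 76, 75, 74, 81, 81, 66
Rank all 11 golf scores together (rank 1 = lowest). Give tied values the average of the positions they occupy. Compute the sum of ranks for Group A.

13

Sorted (ascending): 66, 66, 66, 67, 68, 74, 75, 76, 77, 81, 81
The 3 values of 66 occupy positions 1–3 → average rank 2.
The 2 values of 81 occupy positions 10–11 → average rank (10+11)/2 = 10.5.
Group A values → pooled ranks: 67→4, 66→2, 66→2, 68→5
Rank sum = 4 + 2 + 2 + 5 = 13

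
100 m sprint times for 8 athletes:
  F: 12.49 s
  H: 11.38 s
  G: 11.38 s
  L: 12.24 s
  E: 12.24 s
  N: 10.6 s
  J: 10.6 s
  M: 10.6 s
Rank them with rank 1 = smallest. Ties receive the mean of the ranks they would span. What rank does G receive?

Sorted (ascending): 10.6, 10.6, 10.6, 11.38, 11.38, 12.24, 12.24, 12.49
The 3 values of 10.6 occupy positions 1–3 → average rank 2.
The 2 values of 11.38 occupy positions 4–5 → average rank (4+5)/2 = 4.5.
The 2 values of 12.24 occupy positions 6–7 → average rank (6+7)/2 = 6.5.
G has value 11.38 s → rank 4.5.

4.5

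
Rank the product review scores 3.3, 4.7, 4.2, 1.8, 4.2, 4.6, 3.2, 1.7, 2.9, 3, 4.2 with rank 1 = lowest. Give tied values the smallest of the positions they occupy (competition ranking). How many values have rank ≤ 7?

9

Sorted (ascending): 1.7, 1.8, 2.9, 3, 3.2, 3.3, 4.2, 4.2, 4.2, 4.6, 4.7
The 3 values of 4.2 occupy positions 7–9 → each gets rank 7.
Ranks ≤ 7: {1, 2, 3, 4, 5, 6, 7, 7, 7} → 9 values.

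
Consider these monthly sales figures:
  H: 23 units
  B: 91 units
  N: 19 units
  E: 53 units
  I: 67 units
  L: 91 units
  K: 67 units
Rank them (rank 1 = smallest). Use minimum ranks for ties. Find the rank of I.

4

Sorted (ascending): 19, 23, 53, 67, 67, 91, 91
The 2 values of 67 occupy positions 4–5 → each gets rank 4.
The 2 values of 91 occupy positions 6–7 → each gets rank 6.
I has value 67 units → rank 4.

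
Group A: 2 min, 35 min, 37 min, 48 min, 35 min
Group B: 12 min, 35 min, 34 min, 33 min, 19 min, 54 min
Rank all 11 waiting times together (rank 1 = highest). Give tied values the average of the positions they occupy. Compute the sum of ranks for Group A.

Sorted (descending): 54, 48, 37, 35, 35, 35, 34, 33, 19, 12, 2
The 3 values of 35 occupy positions 4–6 → average rank 5.
Group A values → pooled ranks: 2→11, 35→5, 37→3, 48→2, 35→5
Rank sum = 11 + 5 + 3 + 2 + 5 = 26

26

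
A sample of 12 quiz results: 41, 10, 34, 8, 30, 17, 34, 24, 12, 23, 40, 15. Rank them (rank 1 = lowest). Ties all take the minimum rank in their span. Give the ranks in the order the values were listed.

12, 2, 9, 1, 8, 5, 9, 7, 3, 6, 11, 4

Sorted (ascending): 8, 10, 12, 15, 17, 23, 24, 30, 34, 34, 40, 41
The 2 values of 34 occupy positions 9–10 → each gets rank 9.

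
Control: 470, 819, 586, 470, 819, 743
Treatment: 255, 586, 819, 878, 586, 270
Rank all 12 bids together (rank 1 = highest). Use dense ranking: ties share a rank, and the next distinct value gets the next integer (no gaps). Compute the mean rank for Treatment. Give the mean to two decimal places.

Sorted (descending): 878, 819, 819, 819, 743, 586, 586, 586, 470, 470, 270, 255
The 3 values of 819 share dense rank 2.
The 3 values of 586 share dense rank 4.
The 2 values of 470 share dense rank 5.
Remaining distinct values take the next consecutive integers.
Treatment values → pooled ranks: 255→7, 586→4, 819→2, 878→1, 586→4, 270→6
Mean rank = (7 + 4 + 2 + 1 + 4 + 6) / 6 = 4.00

4.00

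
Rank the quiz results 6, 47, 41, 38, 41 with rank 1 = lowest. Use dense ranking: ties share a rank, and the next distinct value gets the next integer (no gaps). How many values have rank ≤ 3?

Sorted (ascending): 6, 38, 41, 41, 47
The 2 values of 41 share dense rank 3.
Remaining distinct values take the next consecutive integers.
Ranks ≤ 3: {1, 2, 3, 3} → 4 values.

4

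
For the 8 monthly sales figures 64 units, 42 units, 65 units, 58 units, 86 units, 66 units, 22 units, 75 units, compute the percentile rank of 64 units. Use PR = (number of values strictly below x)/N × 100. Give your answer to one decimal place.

37.5

N = 8.
Strictly below 64: 3. Equal to 64: 1.
PR = 3/8 × 100 = 37.5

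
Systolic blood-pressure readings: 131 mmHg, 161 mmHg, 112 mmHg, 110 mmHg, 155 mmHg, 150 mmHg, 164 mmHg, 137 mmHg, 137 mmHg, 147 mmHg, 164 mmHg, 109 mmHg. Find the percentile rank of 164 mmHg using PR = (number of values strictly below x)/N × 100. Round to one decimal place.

N = 12.
Strictly below 164: 10. Equal to 164: 2.
PR = 10/12 × 100 = 83.3

83.3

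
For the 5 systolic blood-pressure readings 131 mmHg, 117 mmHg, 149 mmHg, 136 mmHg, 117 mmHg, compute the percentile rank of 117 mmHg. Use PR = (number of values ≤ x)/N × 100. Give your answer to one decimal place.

40.0

N = 5.
Strictly below 117: 0. Equal to 117: 2.
PR = 2/5 × 100 = 40.0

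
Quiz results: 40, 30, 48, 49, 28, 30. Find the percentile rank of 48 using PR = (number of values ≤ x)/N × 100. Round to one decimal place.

83.3

N = 6.
Strictly below 48: 4. Equal to 48: 1.
PR = 5/6 × 100 = 83.3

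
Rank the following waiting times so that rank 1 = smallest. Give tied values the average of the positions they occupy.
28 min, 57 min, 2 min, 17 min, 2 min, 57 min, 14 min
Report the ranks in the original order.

5, 6.5, 1.5, 4, 1.5, 6.5, 3

Sorted (ascending): 2, 2, 14, 17, 28, 57, 57
The 2 values of 2 occupy positions 1–2 → average rank (1+2)/2 = 1.5.
The 2 values of 57 occupy positions 6–7 → average rank (6+7)/2 = 6.5.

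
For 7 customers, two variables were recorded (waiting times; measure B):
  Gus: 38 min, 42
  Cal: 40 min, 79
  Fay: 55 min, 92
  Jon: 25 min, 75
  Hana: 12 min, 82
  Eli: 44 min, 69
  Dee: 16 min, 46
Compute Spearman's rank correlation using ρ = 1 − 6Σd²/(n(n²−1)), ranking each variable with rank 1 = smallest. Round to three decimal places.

0.214

Ranks of variable 1: 4, 5, 7, 3, 1, 6, 2
Ranks of variable 2: 1, 5, 7, 4, 6, 3, 2
d = r₁ − r₂: 3, 0, 0, -1, -5, 3, 0
d²: 9, 0, 0, 1, 25, 9, 0; Σd² = 44
ρ = 1 − 6·44/(7·48) = 1 − 264/336 = 0.214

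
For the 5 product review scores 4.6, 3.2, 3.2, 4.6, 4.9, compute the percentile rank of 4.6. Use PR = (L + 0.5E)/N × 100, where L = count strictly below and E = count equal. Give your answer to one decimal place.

N = 5.
Strictly below 4.6: 2. Equal to 4.6: 2.
PR = (2 + 0.5·2)/5 × 100 = 60.0

60.0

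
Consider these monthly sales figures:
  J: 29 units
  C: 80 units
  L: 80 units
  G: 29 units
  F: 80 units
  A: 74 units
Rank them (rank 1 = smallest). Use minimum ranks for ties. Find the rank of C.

Sorted (ascending): 29, 29, 74, 80, 80, 80
The 2 values of 29 occupy positions 1–2 → each gets rank 1.
The 3 values of 80 occupy positions 4–6 → each gets rank 4.
C has value 80 units → rank 4.

4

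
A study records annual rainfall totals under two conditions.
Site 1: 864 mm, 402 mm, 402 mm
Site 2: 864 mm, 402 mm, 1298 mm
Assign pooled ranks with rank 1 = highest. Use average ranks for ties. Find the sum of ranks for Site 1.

12.5

Sorted (descending): 1298, 864, 864, 402, 402, 402
The 2 values of 864 occupy positions 2–3 → average rank (2+3)/2 = 2.5.
The 3 values of 402 occupy positions 4–6 → average rank 5.
Site 1 values → pooled ranks: 864→2.5, 402→5, 402→5
Rank sum = 2.5 + 5 + 5 = 12.5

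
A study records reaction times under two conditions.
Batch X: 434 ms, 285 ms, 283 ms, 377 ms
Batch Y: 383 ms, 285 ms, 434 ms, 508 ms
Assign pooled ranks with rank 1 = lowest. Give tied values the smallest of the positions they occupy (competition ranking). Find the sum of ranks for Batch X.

Sorted (ascending): 283, 285, 285, 377, 383, 434, 434, 508
The 2 values of 285 occupy positions 2–3 → each gets rank 2.
The 2 values of 434 occupy positions 6–7 → each gets rank 6.
Batch X values → pooled ranks: 434→6, 285→2, 283→1, 377→4
Rank sum = 6 + 2 + 1 + 4 = 13

13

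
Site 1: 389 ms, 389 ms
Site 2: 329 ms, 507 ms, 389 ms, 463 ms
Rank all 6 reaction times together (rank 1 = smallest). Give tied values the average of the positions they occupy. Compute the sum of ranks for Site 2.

15

Sorted (ascending): 329, 389, 389, 389, 463, 507
The 3 values of 389 occupy positions 2–4 → average rank 3.
Site 2 values → pooled ranks: 329→1, 507→6, 389→3, 463→5
Rank sum = 1 + 6 + 3 + 5 = 15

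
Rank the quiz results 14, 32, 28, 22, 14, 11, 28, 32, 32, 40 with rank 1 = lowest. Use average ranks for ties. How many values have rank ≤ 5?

4

Sorted (ascending): 11, 14, 14, 22, 28, 28, 32, 32, 32, 40
The 2 values of 14 occupy positions 2–3 → average rank (2+3)/2 = 2.5.
The 2 values of 28 occupy positions 5–6 → average rank (5+6)/2 = 5.5.
The 3 values of 32 occupy positions 7–9 → average rank 8.
Ranks ≤ 5: {1, 2.5, 2.5, 4} → 4 values.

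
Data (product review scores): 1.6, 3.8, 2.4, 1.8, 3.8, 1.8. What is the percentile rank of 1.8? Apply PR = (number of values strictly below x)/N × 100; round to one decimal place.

16.7

N = 6.
Strictly below 1.8: 1. Equal to 1.8: 2.
PR = 1/6 × 100 = 16.7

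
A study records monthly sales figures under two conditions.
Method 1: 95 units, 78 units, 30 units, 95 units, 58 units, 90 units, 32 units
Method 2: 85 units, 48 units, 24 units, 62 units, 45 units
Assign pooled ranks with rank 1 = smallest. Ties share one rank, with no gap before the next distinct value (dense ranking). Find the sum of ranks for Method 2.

Sorted (ascending): 24, 30, 32, 45, 48, 58, 62, 78, 85, 90, 95, 95
The 2 values of 95 share dense rank 11.
Remaining distinct values take the next consecutive integers.
Method 2 values → pooled ranks: 85→9, 48→5, 24→1, 62→7, 45→4
Rank sum = 9 + 5 + 1 + 7 + 4 = 26

26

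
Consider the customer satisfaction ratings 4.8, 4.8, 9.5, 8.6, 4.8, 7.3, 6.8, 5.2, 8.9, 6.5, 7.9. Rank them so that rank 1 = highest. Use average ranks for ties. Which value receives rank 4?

Sorted (descending): 9.5, 8.9, 8.6, 7.9, 7.3, 6.8, 6.5, 5.2, 4.8, 4.8, 4.8
The 3 values of 4.8 occupy positions 9–11 → average rank 10.
Rank 4 → value 7.9.

7.9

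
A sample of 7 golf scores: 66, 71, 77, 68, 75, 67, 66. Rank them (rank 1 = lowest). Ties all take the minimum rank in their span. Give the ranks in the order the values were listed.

1, 5, 7, 4, 6, 3, 1

Sorted (ascending): 66, 66, 67, 68, 71, 75, 77
The 2 values of 66 occupy positions 1–2 → each gets rank 1.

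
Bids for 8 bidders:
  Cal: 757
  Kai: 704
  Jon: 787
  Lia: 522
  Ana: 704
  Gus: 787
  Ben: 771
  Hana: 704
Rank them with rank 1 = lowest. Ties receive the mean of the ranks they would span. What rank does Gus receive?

Sorted (ascending): 522, 704, 704, 704, 757, 771, 787, 787
The 3 values of 704 occupy positions 2–4 → average rank 3.
The 2 values of 787 occupy positions 7–8 → average rank (7+8)/2 = 7.5.
Gus has value 787 → rank 7.5.

7.5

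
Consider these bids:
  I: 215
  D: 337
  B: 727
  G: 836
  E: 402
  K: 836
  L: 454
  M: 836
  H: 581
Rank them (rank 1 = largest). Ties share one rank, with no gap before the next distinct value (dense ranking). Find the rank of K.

Sorted (descending): 836, 836, 836, 727, 581, 454, 402, 337, 215
The 3 values of 836 share dense rank 1.
Remaining distinct values take the next consecutive integers.
K has value 836 → rank 1.

1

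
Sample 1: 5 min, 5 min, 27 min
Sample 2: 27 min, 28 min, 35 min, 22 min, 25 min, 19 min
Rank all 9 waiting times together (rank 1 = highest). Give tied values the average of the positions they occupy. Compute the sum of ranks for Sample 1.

20.5

Sorted (descending): 35, 28, 27, 27, 25, 22, 19, 5, 5
The 2 values of 27 occupy positions 3–4 → average rank (3+4)/2 = 3.5.
The 2 values of 5 occupy positions 8–9 → average rank (8+9)/2 = 8.5.
Sample 1 values → pooled ranks: 5→8.5, 5→8.5, 27→3.5
Rank sum = 8.5 + 8.5 + 3.5 = 20.5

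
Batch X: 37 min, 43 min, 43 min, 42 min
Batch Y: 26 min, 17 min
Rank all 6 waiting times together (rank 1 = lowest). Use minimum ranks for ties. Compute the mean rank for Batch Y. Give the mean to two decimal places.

1.50

Sorted (ascending): 17, 26, 37, 42, 43, 43
The 2 values of 43 occupy positions 5–6 → each gets rank 5.
Batch Y values → pooled ranks: 26→2, 17→1
Mean rank = (2 + 1) / 2 = 1.50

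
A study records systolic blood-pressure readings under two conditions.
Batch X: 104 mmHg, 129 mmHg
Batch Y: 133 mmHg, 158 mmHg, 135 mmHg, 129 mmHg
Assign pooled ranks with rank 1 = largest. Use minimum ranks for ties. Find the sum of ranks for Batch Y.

10

Sorted (descending): 158, 135, 133, 129, 129, 104
The 2 values of 129 occupy positions 4–5 → each gets rank 4.
Batch Y values → pooled ranks: 133→3, 158→1, 135→2, 129→4
Rank sum = 3 + 1 + 2 + 4 = 10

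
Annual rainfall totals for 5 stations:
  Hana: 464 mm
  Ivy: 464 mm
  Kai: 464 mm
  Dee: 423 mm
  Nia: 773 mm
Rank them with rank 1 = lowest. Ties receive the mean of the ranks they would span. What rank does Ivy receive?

Sorted (ascending): 423, 464, 464, 464, 773
The 3 values of 464 occupy positions 2–4 → average rank 3.
Ivy has value 464 mm → rank 3.

3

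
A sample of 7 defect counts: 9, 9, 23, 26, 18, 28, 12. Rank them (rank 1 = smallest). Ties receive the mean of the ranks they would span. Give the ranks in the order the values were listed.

1.5, 1.5, 5, 6, 4, 7, 3

Sorted (ascending): 9, 9, 12, 18, 23, 26, 28
The 2 values of 9 occupy positions 1–2 → average rank (1+2)/2 = 1.5.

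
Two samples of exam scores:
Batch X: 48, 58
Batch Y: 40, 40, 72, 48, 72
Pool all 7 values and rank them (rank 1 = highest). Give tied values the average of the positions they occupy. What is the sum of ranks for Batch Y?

Sorted (descending): 72, 72, 58, 48, 48, 40, 40
The 2 values of 72 occupy positions 1–2 → average rank (1+2)/2 = 1.5.
The 2 values of 48 occupy positions 4–5 → average rank (4+5)/2 = 4.5.
The 2 values of 40 occupy positions 6–7 → average rank (6+7)/2 = 6.5.
Batch Y values → pooled ranks: 40→6.5, 40→6.5, 72→1.5, 48→4.5, 72→1.5
Rank sum = 6.5 + 6.5 + 1.5 + 4.5 + 1.5 = 20.5

20.5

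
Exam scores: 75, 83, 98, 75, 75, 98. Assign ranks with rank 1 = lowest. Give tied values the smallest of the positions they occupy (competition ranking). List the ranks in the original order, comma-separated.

1, 4, 5, 1, 1, 5

Sorted (ascending): 75, 75, 75, 83, 98, 98
The 3 values of 75 occupy positions 1–3 → each gets rank 1.
The 2 values of 98 occupy positions 5–6 → each gets rank 5.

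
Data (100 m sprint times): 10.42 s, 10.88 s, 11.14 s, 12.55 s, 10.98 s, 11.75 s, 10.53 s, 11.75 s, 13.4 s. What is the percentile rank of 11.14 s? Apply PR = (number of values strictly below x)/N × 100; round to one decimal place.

N = 9.
Strictly below 11.14: 4. Equal to 11.14: 1.
PR = 4/9 × 100 = 44.4

44.4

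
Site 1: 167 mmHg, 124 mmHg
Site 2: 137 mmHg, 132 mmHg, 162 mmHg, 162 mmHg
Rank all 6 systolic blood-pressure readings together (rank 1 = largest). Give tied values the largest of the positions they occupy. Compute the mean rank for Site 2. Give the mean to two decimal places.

Sorted (descending): 167, 162, 162, 137, 132, 124
The 2 values of 162 occupy positions 2–3 → each gets rank 3.
Site 2 values → pooled ranks: 137→4, 132→5, 162→3, 162→3
Mean rank = (4 + 5 + 3 + 3) / 4 = 3.75

3.75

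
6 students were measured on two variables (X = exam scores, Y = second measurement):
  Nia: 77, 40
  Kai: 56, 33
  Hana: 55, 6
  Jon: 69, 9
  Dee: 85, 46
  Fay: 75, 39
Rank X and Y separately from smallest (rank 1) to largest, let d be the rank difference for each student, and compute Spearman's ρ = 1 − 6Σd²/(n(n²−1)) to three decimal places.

Ranks of variable 1: 5, 2, 1, 3, 6, 4
Ranks of variable 2: 5, 3, 1, 2, 6, 4
d = r₁ − r₂: 0, -1, 0, 1, 0, 0
d²: 0, 1, 0, 1, 0, 0; Σd² = 2
ρ = 1 − 6·2/(6·35) = 1 − 12/210 = 0.943

0.943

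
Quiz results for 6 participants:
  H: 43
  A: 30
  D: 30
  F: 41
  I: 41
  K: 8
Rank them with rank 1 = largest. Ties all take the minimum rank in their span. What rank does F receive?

Sorted (descending): 43, 41, 41, 30, 30, 8
The 2 values of 41 occupy positions 2–3 → each gets rank 2.
The 2 values of 30 occupy positions 4–5 → each gets rank 4.
F has value 41 → rank 2.

2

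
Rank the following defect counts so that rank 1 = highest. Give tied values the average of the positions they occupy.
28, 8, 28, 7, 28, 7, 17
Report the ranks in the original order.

Sorted (descending): 28, 28, 28, 17, 8, 7, 7
The 3 values of 28 occupy positions 1–3 → average rank 2.
The 2 values of 7 occupy positions 6–7 → average rank (6+7)/2 = 6.5.

2, 5, 2, 6.5, 2, 6.5, 4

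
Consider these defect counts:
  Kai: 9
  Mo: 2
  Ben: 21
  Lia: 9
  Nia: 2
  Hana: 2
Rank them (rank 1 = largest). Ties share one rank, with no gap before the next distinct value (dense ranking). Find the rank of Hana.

Sorted (descending): 21, 9, 9, 2, 2, 2
The 2 values of 9 share dense rank 2.
The 3 values of 2 share dense rank 3.
Remaining distinct values take the next consecutive integers.
Hana has value 2 → rank 3.

3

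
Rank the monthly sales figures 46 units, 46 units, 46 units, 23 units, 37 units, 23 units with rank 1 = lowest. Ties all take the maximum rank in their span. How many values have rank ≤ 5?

3

Sorted (ascending): 23, 23, 37, 46, 46, 46
The 2 values of 23 occupy positions 1–2 → each gets rank 2.
The 3 values of 46 occupy positions 4–6 → each gets rank 6.
Ranks ≤ 5: {2, 2, 3} → 3 values.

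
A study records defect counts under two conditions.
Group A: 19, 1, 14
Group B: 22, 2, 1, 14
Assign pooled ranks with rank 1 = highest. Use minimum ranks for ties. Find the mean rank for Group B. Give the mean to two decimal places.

Sorted (descending): 22, 19, 14, 14, 2, 1, 1
The 2 values of 14 occupy positions 3–4 → each gets rank 3.
The 2 values of 1 occupy positions 6–7 → each gets rank 6.
Group B values → pooled ranks: 22→1, 2→5, 1→6, 14→3
Mean rank = (1 + 5 + 6 + 3) / 4 = 3.75

3.75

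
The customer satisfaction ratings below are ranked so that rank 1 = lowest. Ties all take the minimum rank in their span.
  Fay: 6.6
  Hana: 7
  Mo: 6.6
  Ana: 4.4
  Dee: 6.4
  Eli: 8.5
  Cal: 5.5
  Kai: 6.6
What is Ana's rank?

1

Sorted (ascending): 4.4, 5.5, 6.4, 6.6, 6.6, 6.6, 7, 8.5
The 3 values of 6.6 occupy positions 4–6 → each gets rank 4.
Ana has value 4.4 → rank 1.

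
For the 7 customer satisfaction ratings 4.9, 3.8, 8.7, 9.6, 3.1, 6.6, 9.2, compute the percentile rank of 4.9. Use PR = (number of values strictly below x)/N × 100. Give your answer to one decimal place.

28.6

N = 7.
Strictly below 4.9: 2. Equal to 4.9: 1.
PR = 2/7 × 100 = 28.6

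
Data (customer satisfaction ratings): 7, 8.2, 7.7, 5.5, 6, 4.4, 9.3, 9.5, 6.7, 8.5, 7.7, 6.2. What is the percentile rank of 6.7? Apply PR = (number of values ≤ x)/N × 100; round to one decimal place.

N = 12.
Strictly below 6.7: 4. Equal to 6.7: 1.
PR = 5/12 × 100 = 41.7

41.7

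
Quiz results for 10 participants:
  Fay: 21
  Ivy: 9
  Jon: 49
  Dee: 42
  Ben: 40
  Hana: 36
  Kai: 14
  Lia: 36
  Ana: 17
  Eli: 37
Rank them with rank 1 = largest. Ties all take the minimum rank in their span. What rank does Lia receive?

5

Sorted (descending): 49, 42, 40, 37, 36, 36, 21, 17, 14, 9
The 2 values of 36 occupy positions 5–6 → each gets rank 5.
Lia has value 36 → rank 5.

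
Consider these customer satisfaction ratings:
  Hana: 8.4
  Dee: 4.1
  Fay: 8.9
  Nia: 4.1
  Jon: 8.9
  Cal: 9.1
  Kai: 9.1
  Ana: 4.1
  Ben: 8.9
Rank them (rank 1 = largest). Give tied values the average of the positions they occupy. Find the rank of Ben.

Sorted (descending): 9.1, 9.1, 8.9, 8.9, 8.9, 8.4, 4.1, 4.1, 4.1
The 2 values of 9.1 occupy positions 1–2 → average rank (1+2)/2 = 1.5.
The 3 values of 8.9 occupy positions 3–5 → average rank 4.
The 3 values of 4.1 occupy positions 7–9 → average rank 8.
Ben has value 8.9 → rank 4.

4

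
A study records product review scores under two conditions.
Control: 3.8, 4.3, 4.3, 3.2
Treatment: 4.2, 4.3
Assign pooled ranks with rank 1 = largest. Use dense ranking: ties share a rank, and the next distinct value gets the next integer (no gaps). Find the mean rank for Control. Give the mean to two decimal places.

Sorted (descending): 4.3, 4.3, 4.3, 4.2, 3.8, 3.2
The 3 values of 4.3 share dense rank 1.
Remaining distinct values take the next consecutive integers.
Control values → pooled ranks: 3.8→3, 4.3→1, 4.3→1, 3.2→4
Mean rank = (3 + 1 + 1 + 4) / 4 = 2.25

2.25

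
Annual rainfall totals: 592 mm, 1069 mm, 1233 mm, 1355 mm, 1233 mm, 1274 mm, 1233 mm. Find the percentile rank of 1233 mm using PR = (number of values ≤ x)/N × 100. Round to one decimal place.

N = 7.
Strictly below 1233: 2. Equal to 1233: 3.
PR = 5/7 × 100 = 71.4

71.4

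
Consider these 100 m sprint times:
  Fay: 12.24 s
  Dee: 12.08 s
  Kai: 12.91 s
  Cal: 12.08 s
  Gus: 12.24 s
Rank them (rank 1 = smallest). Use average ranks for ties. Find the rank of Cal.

1.5

Sorted (ascending): 12.08, 12.08, 12.24, 12.24, 12.91
The 2 values of 12.08 occupy positions 1–2 → average rank (1+2)/2 = 1.5.
The 2 values of 12.24 occupy positions 3–4 → average rank (3+4)/2 = 3.5.
Cal has value 12.08 s → rank 1.5.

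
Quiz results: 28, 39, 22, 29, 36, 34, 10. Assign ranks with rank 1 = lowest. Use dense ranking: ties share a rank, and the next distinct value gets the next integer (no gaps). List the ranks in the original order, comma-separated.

Sorted (ascending): 10, 22, 28, 29, 34, 36, 39
No ties — each value takes its position as its rank.

3, 7, 2, 4, 6, 5, 1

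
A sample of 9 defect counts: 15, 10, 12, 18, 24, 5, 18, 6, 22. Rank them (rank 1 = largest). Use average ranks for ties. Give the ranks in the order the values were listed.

Sorted (descending): 24, 22, 18, 18, 15, 12, 10, 6, 5
The 2 values of 18 occupy positions 3–4 → average rank (3+4)/2 = 3.5.

5, 7, 6, 3.5, 1, 9, 3.5, 8, 2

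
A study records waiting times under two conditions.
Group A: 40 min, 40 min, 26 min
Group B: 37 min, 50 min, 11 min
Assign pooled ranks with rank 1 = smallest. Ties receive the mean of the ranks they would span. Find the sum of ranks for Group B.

Sorted (ascending): 11, 26, 37, 40, 40, 50
The 2 values of 40 occupy positions 4–5 → average rank (4+5)/2 = 4.5.
Group B values → pooled ranks: 37→3, 50→6, 11→1
Rank sum = 3 + 6 + 1 = 10

10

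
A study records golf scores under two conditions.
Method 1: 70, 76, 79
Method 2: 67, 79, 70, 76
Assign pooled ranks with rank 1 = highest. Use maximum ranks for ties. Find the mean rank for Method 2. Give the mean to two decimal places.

4.75

Sorted (descending): 79, 79, 76, 76, 70, 70, 67
The 2 values of 79 occupy positions 1–2 → each gets rank 2.
The 2 values of 76 occupy positions 3–4 → each gets rank 4.
The 2 values of 70 occupy positions 5–6 → each gets rank 6.
Method 2 values → pooled ranks: 67→7, 79→2, 70→6, 76→4
Mean rank = (7 + 2 + 6 + 4) / 4 = 4.75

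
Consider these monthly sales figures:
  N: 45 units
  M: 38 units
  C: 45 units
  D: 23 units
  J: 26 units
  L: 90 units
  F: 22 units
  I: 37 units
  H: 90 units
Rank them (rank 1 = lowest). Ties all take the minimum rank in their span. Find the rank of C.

6

Sorted (ascending): 22, 23, 26, 37, 38, 45, 45, 90, 90
The 2 values of 45 occupy positions 6–7 → each gets rank 6.
The 2 values of 90 occupy positions 8–9 → each gets rank 8.
C has value 45 units → rank 6.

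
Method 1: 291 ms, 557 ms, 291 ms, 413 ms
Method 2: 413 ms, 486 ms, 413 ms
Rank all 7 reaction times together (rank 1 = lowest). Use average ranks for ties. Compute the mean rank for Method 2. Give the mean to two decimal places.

4.67

Sorted (ascending): 291, 291, 413, 413, 413, 486, 557
The 2 values of 291 occupy positions 1–2 → average rank (1+2)/2 = 1.5.
The 3 values of 413 occupy positions 3–5 → average rank 4.
Method 2 values → pooled ranks: 413→4, 486→6, 413→4
Mean rank = (4 + 6 + 4) / 3 = 4.67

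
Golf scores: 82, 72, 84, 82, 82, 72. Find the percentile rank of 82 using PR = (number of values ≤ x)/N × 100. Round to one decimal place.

83.3

N = 6.
Strictly below 82: 2. Equal to 82: 3.
PR = 5/6 × 100 = 83.3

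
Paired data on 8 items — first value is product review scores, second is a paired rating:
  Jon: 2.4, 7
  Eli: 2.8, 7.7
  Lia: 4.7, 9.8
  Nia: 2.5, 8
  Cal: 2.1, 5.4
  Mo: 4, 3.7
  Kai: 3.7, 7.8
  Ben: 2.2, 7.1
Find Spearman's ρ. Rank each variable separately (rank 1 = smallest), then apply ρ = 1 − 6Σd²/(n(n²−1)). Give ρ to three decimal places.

0.405

Ranks of variable 1: 3, 5, 8, 4, 1, 7, 6, 2
Ranks of variable 2: 3, 5, 8, 7, 2, 1, 6, 4
d = r₁ − r₂: 0, 0, 0, -3, -1, 6, 0, -2
d²: 0, 0, 0, 9, 1, 36, 0, 4; Σd² = 50
ρ = 1 − 6·50/(8·63) = 1 − 300/504 = 0.405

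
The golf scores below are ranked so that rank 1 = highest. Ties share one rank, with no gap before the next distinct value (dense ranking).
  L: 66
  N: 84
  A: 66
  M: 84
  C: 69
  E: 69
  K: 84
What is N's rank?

Sorted (descending): 84, 84, 84, 69, 69, 66, 66
The 3 values of 84 share dense rank 1.
The 2 values of 69 share dense rank 2.
The 2 values of 66 share dense rank 3.
N has value 84 → rank 1.

1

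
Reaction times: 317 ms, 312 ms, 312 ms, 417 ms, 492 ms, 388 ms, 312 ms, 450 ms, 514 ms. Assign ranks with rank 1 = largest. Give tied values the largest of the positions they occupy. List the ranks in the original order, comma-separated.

6, 9, 9, 4, 2, 5, 9, 3, 1

Sorted (descending): 514, 492, 450, 417, 388, 317, 312, 312, 312
The 3 values of 312 occupy positions 7–9 → each gets rank 9.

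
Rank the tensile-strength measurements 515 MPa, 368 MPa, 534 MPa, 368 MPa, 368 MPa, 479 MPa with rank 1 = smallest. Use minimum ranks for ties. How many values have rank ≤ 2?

3

Sorted (ascending): 368, 368, 368, 479, 515, 534
The 3 values of 368 occupy positions 1–3 → each gets rank 1.
Ranks ≤ 2: {1, 1, 1} → 3 values.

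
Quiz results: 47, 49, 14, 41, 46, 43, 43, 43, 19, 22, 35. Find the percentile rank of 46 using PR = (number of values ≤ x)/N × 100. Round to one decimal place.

81.8

N = 11.
Strictly below 46: 8. Equal to 46: 1.
PR = 9/11 × 100 = 81.8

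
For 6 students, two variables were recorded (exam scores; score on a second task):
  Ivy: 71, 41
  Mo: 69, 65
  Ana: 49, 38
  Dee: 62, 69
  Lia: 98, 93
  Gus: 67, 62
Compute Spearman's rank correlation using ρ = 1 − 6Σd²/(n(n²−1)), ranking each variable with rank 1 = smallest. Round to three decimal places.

Ranks of variable 1: 5, 4, 1, 2, 6, 3
Ranks of variable 2: 2, 4, 1, 5, 6, 3
d = r₁ − r₂: 3, 0, 0, -3, 0, 0
d²: 9, 0, 0, 9, 0, 0; Σd² = 18
ρ = 1 − 6·18/(6·35) = 1 − 108/210 = 0.486

0.486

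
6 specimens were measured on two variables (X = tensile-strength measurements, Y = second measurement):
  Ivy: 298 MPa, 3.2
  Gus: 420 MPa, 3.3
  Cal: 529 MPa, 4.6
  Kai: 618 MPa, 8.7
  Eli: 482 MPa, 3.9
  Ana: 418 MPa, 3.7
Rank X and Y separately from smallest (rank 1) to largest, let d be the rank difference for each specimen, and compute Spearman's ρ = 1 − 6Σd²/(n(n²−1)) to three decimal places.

Ranks of variable 1: 1, 3, 5, 6, 4, 2
Ranks of variable 2: 1, 2, 5, 6, 4, 3
d = r₁ − r₂: 0, 1, 0, 0, 0, -1
d²: 0, 1, 0, 0, 0, 1; Σd² = 2
ρ = 1 − 6·2/(6·35) = 1 − 12/210 = 0.943

0.943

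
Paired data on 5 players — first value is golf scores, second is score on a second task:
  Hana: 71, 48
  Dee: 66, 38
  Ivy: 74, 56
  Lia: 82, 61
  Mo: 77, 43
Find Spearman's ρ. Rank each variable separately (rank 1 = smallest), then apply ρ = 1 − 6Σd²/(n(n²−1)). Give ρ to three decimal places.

0.700

Ranks of variable 1: 2, 1, 3, 5, 4
Ranks of variable 2: 3, 1, 4, 5, 2
d = r₁ − r₂: -1, 0, -1, 0, 2
d²: 1, 0, 1, 0, 4; Σd² = 6
ρ = 1 − 6·6/(5·24) = 1 − 36/120 = 0.700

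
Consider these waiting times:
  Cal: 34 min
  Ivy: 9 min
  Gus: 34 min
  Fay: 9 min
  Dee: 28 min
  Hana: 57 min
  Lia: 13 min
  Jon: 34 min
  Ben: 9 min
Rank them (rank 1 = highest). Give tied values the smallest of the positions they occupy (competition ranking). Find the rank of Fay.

7

Sorted (descending): 57, 34, 34, 34, 28, 13, 9, 9, 9
The 3 values of 34 occupy positions 2–4 → each gets rank 2.
The 3 values of 9 occupy positions 7–9 → each gets rank 7.
Fay has value 9 min → rank 7.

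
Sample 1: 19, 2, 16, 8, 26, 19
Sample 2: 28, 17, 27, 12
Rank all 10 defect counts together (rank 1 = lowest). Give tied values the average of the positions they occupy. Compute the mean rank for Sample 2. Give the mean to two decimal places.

6.75

Sorted (ascending): 2, 8, 12, 16, 17, 19, 19, 26, 27, 28
The 2 values of 19 occupy positions 6–7 → average rank (6+7)/2 = 6.5.
Sample 2 values → pooled ranks: 28→10, 17→5, 27→9, 12→3
Mean rank = (10 + 5 + 9 + 3) / 4 = 6.75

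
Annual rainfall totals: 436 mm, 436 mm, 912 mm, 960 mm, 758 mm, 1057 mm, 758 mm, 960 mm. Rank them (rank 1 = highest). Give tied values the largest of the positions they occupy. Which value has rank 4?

912

Sorted (descending): 1057, 960, 960, 912, 758, 758, 436, 436
The 2 values of 960 occupy positions 2–3 → each gets rank 3.
The 2 values of 758 occupy positions 5–6 → each gets rank 6.
The 2 values of 436 occupy positions 7–8 → each gets rank 8.
Rank 4 → value 912.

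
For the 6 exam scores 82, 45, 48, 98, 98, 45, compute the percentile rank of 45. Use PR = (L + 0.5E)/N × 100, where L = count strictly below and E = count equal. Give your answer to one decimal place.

N = 6.
Strictly below 45: 0. Equal to 45: 2.
PR = (0 + 0.5·2)/6 × 100 = 16.7

16.7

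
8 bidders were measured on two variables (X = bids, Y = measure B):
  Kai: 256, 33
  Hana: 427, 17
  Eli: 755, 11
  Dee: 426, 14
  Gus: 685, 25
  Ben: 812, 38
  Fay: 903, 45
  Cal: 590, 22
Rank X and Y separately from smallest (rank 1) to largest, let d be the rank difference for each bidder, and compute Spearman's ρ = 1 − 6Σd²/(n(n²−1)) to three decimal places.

Ranks of variable 1: 1, 3, 6, 2, 5, 7, 8, 4
Ranks of variable 2: 6, 3, 1, 2, 5, 7, 8, 4
d = r₁ − r₂: -5, 0, 5, 0, 0, 0, 0, 0
d²: 25, 0, 25, 0, 0, 0, 0, 0; Σd² = 50
ρ = 1 − 6·50/(8·63) = 1 − 300/504 = 0.405

0.405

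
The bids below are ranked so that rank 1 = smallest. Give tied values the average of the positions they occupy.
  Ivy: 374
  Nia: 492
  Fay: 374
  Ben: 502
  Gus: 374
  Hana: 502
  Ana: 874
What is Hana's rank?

5.5

Sorted (ascending): 374, 374, 374, 492, 502, 502, 874
The 3 values of 374 occupy positions 1–3 → average rank 2.
The 2 values of 502 occupy positions 5–6 → average rank (5+6)/2 = 5.5.
Hana has value 502 → rank 5.5.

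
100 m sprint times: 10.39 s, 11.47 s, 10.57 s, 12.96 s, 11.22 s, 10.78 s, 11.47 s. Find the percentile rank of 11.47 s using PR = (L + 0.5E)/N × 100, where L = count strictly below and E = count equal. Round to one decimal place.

71.4

N = 7.
Strictly below 11.47: 4. Equal to 11.47: 2.
PR = (4 + 0.5·2)/7 × 100 = 71.4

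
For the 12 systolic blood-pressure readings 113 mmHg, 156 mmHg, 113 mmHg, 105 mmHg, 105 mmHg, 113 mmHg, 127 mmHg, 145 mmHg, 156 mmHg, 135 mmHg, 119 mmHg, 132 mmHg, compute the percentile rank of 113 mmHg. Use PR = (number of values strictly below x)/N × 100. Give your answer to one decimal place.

N = 12.
Strictly below 113: 2. Equal to 113: 3.
PR = 2/12 × 100 = 16.7

16.7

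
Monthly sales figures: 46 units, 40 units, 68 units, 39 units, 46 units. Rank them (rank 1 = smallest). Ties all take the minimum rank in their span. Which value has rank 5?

68

Sorted (ascending): 39, 40, 46, 46, 68
The 2 values of 46 occupy positions 3–4 → each gets rank 3.
Rank 5 → value 68.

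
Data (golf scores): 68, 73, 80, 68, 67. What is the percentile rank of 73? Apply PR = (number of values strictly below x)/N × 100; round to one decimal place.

60.0

N = 5.
Strictly below 73: 3. Equal to 73: 1.
PR = 3/5 × 100 = 60.0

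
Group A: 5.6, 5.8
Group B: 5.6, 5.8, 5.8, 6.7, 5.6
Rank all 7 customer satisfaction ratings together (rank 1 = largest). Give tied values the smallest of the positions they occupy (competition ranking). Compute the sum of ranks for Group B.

Sorted (descending): 6.7, 5.8, 5.8, 5.8, 5.6, 5.6, 5.6
The 3 values of 5.8 occupy positions 2–4 → each gets rank 2.
The 3 values of 5.6 occupy positions 5–7 → each gets rank 5.
Group B values → pooled ranks: 5.6→5, 5.8→2, 5.8→2, 6.7→1, 5.6→5
Rank sum = 5 + 2 + 2 + 1 + 5 = 15

15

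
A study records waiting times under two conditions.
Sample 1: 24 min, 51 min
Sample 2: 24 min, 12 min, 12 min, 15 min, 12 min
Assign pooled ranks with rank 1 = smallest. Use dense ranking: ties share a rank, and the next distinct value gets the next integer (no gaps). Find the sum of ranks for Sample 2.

Sorted (ascending): 12, 12, 12, 15, 24, 24, 51
The 3 values of 12 share dense rank 1.
The 2 values of 24 share dense rank 3.
Remaining distinct values take the next consecutive integers.
Sample 2 values → pooled ranks: 24→3, 12→1, 12→1, 15→2, 12→1
Rank sum = 3 + 1 + 1 + 2 + 1 = 8

8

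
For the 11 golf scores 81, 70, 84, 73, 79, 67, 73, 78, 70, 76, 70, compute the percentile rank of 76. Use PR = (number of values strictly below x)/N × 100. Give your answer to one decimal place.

N = 11.
Strictly below 76: 6. Equal to 76: 1.
PR = 6/11 × 100 = 54.5

54.5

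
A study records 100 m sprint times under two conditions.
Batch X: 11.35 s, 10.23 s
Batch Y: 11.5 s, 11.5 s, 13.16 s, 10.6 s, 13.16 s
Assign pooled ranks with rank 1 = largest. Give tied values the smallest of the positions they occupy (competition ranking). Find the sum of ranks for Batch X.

12

Sorted (descending): 13.16, 13.16, 11.5, 11.5, 11.35, 10.6, 10.23
The 2 values of 13.16 occupy positions 1–2 → each gets rank 1.
The 2 values of 11.5 occupy positions 3–4 → each gets rank 3.
Batch X values → pooled ranks: 11.35→5, 10.23→7
Rank sum = 5 + 7 = 12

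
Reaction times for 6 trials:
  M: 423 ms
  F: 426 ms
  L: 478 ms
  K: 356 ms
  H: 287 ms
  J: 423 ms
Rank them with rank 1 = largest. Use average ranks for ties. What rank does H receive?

6

Sorted (descending): 478, 426, 423, 423, 356, 287
The 2 values of 423 occupy positions 3–4 → average rank (3+4)/2 = 3.5.
H has value 287 ms → rank 6.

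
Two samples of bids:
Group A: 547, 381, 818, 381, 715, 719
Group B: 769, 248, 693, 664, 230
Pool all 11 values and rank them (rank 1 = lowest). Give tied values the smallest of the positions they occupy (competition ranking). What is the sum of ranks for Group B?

26

Sorted (ascending): 230, 248, 381, 381, 547, 664, 693, 715, 719, 769, 818
The 2 values of 381 occupy positions 3–4 → each gets rank 3.
Group B values → pooled ranks: 769→10, 248→2, 693→7, 664→6, 230→1
Rank sum = 10 + 2 + 7 + 6 + 1 = 26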